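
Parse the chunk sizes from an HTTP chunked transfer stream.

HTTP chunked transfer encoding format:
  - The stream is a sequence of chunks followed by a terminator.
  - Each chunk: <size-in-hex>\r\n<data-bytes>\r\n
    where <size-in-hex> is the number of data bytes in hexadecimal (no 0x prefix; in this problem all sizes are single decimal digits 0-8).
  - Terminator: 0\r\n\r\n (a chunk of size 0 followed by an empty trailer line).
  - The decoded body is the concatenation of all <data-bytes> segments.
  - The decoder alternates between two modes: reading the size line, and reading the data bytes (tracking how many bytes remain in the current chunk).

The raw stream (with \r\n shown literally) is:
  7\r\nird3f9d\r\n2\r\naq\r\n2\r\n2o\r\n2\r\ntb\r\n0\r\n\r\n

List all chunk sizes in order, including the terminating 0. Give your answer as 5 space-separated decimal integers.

Chunk 1: stream[0..1]='7' size=0x7=7, data at stream[3..10]='ird3f9d' -> body[0..7], body so far='ird3f9d'
Chunk 2: stream[12..13]='2' size=0x2=2, data at stream[15..17]='aq' -> body[7..9], body so far='ird3f9daq'
Chunk 3: stream[19..20]='2' size=0x2=2, data at stream[22..24]='2o' -> body[9..11], body so far='ird3f9daq2o'
Chunk 4: stream[26..27]='2' size=0x2=2, data at stream[29..31]='tb' -> body[11..13], body so far='ird3f9daq2otb'
Chunk 5: stream[33..34]='0' size=0 (terminator). Final body='ird3f9daq2otb' (13 bytes)

Answer: 7 2 2 2 0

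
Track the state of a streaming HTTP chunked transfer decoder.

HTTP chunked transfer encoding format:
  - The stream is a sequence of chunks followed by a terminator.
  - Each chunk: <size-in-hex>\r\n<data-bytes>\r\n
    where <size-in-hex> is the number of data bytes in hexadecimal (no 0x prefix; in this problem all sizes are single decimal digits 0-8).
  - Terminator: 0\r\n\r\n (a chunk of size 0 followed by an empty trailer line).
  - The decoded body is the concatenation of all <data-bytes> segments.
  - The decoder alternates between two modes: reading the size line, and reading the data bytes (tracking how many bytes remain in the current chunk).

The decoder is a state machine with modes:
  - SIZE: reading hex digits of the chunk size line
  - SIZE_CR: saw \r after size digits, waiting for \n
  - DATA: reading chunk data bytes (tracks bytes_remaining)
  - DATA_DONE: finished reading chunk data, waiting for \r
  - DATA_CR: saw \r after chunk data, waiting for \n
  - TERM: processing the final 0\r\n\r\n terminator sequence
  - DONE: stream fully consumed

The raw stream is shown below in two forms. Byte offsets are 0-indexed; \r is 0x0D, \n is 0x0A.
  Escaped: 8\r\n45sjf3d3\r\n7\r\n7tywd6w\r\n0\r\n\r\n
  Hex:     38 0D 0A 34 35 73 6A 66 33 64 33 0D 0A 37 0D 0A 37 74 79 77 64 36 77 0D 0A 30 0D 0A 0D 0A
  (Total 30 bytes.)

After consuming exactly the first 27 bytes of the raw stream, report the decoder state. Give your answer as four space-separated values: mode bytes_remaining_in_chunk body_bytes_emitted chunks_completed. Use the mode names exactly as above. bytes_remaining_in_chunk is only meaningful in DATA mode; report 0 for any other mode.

Answer: SIZE_CR 0 15 2

Derivation:
Byte 0 = '8': mode=SIZE remaining=0 emitted=0 chunks_done=0
Byte 1 = 0x0D: mode=SIZE_CR remaining=0 emitted=0 chunks_done=0
Byte 2 = 0x0A: mode=DATA remaining=8 emitted=0 chunks_done=0
Byte 3 = '4': mode=DATA remaining=7 emitted=1 chunks_done=0
Byte 4 = '5': mode=DATA remaining=6 emitted=2 chunks_done=0
Byte 5 = 's': mode=DATA remaining=5 emitted=3 chunks_done=0
Byte 6 = 'j': mode=DATA remaining=4 emitted=4 chunks_done=0
Byte 7 = 'f': mode=DATA remaining=3 emitted=5 chunks_done=0
Byte 8 = '3': mode=DATA remaining=2 emitted=6 chunks_done=0
Byte 9 = 'd': mode=DATA remaining=1 emitted=7 chunks_done=0
Byte 10 = '3': mode=DATA_DONE remaining=0 emitted=8 chunks_done=0
Byte 11 = 0x0D: mode=DATA_CR remaining=0 emitted=8 chunks_done=0
Byte 12 = 0x0A: mode=SIZE remaining=0 emitted=8 chunks_done=1
Byte 13 = '7': mode=SIZE remaining=0 emitted=8 chunks_done=1
Byte 14 = 0x0D: mode=SIZE_CR remaining=0 emitted=8 chunks_done=1
Byte 15 = 0x0A: mode=DATA remaining=7 emitted=8 chunks_done=1
Byte 16 = '7': mode=DATA remaining=6 emitted=9 chunks_done=1
Byte 17 = 't': mode=DATA remaining=5 emitted=10 chunks_done=1
Byte 18 = 'y': mode=DATA remaining=4 emitted=11 chunks_done=1
Byte 19 = 'w': mode=DATA remaining=3 emitted=12 chunks_done=1
Byte 20 = 'd': mode=DATA remaining=2 emitted=13 chunks_done=1
Byte 21 = '6': mode=DATA remaining=1 emitted=14 chunks_done=1
Byte 22 = 'w': mode=DATA_DONE remaining=0 emitted=15 chunks_done=1
Byte 23 = 0x0D: mode=DATA_CR remaining=0 emitted=15 chunks_done=1
Byte 24 = 0x0A: mode=SIZE remaining=0 emitted=15 chunks_done=2
Byte 25 = '0': mode=SIZE remaining=0 emitted=15 chunks_done=2
Byte 26 = 0x0D: mode=SIZE_CR remaining=0 emitted=15 chunks_done=2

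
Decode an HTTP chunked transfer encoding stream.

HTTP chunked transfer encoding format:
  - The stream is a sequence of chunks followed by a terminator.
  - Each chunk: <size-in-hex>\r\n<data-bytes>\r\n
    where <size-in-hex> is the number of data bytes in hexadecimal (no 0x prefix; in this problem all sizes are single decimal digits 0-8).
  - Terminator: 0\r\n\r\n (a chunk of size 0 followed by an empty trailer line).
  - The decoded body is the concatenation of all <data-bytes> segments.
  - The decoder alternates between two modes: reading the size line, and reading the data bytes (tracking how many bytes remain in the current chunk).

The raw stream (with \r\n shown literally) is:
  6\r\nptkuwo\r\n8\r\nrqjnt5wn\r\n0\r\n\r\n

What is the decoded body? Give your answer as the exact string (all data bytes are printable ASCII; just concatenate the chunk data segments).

Answer: ptkuworqjnt5wn

Derivation:
Chunk 1: stream[0..1]='6' size=0x6=6, data at stream[3..9]='ptkuwo' -> body[0..6], body so far='ptkuwo'
Chunk 2: stream[11..12]='8' size=0x8=8, data at stream[14..22]='rqjnt5wn' -> body[6..14], body so far='ptkuworqjnt5wn'
Chunk 3: stream[24..25]='0' size=0 (terminator). Final body='ptkuworqjnt5wn' (14 bytes)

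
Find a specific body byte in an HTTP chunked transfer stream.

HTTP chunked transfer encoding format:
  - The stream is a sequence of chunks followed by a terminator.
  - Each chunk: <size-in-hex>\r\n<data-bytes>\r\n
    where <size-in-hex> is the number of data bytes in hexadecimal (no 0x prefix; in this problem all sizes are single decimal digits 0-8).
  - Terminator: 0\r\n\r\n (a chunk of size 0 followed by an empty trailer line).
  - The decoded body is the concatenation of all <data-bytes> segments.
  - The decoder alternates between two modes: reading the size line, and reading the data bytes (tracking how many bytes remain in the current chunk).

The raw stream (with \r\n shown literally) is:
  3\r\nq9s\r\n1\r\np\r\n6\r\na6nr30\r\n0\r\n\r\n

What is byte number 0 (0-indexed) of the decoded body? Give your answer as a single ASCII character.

Answer: q

Derivation:
Chunk 1: stream[0..1]='3' size=0x3=3, data at stream[3..6]='q9s' -> body[0..3], body so far='q9s'
Chunk 2: stream[8..9]='1' size=0x1=1, data at stream[11..12]='p' -> body[3..4], body so far='q9sp'
Chunk 3: stream[14..15]='6' size=0x6=6, data at stream[17..23]='a6nr30' -> body[4..10], body so far='q9spa6nr30'
Chunk 4: stream[25..26]='0' size=0 (terminator). Final body='q9spa6nr30' (10 bytes)
Body byte 0 = 'q'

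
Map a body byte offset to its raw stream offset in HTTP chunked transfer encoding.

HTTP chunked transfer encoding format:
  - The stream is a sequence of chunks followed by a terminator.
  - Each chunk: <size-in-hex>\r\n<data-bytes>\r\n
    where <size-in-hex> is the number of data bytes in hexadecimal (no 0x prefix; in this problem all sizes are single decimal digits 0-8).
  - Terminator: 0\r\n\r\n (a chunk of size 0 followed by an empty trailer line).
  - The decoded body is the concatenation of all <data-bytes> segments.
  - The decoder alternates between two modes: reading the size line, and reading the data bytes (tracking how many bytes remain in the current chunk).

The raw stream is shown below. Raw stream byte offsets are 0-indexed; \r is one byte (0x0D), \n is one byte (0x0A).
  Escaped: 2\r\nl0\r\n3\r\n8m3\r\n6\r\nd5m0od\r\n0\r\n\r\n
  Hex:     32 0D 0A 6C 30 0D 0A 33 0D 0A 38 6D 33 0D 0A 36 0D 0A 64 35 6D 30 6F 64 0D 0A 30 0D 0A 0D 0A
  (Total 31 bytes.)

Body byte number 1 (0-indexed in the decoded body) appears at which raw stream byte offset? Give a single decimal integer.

Chunk 1: stream[0..1]='2' size=0x2=2, data at stream[3..5]='l0' -> body[0..2], body so far='l0'
Chunk 2: stream[7..8]='3' size=0x3=3, data at stream[10..13]='8m3' -> body[2..5], body so far='l08m3'
Chunk 3: stream[15..16]='6' size=0x6=6, data at stream[18..24]='d5m0od' -> body[5..11], body so far='l08m3d5m0od'
Chunk 4: stream[26..27]='0' size=0 (terminator). Final body='l08m3d5m0od' (11 bytes)
Body byte 1 at stream offset 4

Answer: 4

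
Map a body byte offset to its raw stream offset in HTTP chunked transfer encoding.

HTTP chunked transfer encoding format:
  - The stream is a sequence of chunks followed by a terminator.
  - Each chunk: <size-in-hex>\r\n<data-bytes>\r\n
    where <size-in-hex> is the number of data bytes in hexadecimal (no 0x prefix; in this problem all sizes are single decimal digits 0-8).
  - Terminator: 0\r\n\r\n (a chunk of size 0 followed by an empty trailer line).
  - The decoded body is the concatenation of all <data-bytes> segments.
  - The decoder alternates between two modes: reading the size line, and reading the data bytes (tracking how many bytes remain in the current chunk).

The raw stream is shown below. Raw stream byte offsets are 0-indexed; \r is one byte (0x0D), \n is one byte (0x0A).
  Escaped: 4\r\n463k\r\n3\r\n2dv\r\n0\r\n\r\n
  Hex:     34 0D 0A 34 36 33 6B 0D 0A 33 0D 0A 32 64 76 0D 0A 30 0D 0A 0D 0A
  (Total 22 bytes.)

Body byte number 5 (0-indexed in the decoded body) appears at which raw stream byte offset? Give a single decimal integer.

Chunk 1: stream[0..1]='4' size=0x4=4, data at stream[3..7]='463k' -> body[0..4], body so far='463k'
Chunk 2: stream[9..10]='3' size=0x3=3, data at stream[12..15]='2dv' -> body[4..7], body so far='463k2dv'
Chunk 3: stream[17..18]='0' size=0 (terminator). Final body='463k2dv' (7 bytes)
Body byte 5 at stream offset 13

Answer: 13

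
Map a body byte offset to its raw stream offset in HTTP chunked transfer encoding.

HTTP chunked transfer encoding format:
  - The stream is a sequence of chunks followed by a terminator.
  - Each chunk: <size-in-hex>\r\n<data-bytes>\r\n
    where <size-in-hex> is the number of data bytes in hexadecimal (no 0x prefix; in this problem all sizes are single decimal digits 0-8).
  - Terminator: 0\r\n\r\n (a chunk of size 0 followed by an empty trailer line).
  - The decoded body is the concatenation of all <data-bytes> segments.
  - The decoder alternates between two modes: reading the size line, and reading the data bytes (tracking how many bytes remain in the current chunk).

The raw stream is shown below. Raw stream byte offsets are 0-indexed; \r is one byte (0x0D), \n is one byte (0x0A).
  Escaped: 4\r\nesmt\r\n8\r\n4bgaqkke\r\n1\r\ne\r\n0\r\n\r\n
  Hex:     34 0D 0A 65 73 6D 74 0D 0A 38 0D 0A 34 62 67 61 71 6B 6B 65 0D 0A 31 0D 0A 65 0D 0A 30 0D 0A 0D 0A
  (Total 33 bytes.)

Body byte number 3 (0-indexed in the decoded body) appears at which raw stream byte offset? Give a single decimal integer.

Chunk 1: stream[0..1]='4' size=0x4=4, data at stream[3..7]='esmt' -> body[0..4], body so far='esmt'
Chunk 2: stream[9..10]='8' size=0x8=8, data at stream[12..20]='4bgaqkke' -> body[4..12], body so far='esmt4bgaqkke'
Chunk 3: stream[22..23]='1' size=0x1=1, data at stream[25..26]='e' -> body[12..13], body so far='esmt4bgaqkkee'
Chunk 4: stream[28..29]='0' size=0 (terminator). Final body='esmt4bgaqkkee' (13 bytes)
Body byte 3 at stream offset 6

Answer: 6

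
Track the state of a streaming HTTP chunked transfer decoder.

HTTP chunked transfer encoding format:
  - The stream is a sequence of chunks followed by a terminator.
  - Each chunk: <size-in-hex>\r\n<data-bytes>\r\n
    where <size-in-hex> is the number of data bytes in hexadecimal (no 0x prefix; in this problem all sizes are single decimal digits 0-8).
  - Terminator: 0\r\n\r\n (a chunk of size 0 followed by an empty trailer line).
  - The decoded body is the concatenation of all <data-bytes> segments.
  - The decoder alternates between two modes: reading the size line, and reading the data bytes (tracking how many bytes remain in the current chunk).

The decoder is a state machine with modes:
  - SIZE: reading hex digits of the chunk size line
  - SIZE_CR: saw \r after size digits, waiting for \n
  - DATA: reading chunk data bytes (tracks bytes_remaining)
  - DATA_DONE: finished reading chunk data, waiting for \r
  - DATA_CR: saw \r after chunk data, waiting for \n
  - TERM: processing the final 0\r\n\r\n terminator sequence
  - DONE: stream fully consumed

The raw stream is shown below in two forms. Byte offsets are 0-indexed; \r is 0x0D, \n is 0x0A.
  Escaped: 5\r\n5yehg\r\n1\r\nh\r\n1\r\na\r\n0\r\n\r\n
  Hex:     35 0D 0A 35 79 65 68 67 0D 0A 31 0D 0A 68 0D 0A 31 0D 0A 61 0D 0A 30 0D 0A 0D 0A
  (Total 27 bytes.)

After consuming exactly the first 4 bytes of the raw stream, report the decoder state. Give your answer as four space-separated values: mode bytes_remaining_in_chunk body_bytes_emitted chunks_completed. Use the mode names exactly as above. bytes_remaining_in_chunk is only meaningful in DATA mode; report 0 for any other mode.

Byte 0 = '5': mode=SIZE remaining=0 emitted=0 chunks_done=0
Byte 1 = 0x0D: mode=SIZE_CR remaining=0 emitted=0 chunks_done=0
Byte 2 = 0x0A: mode=DATA remaining=5 emitted=0 chunks_done=0
Byte 3 = '5': mode=DATA remaining=4 emitted=1 chunks_done=0

Answer: DATA 4 1 0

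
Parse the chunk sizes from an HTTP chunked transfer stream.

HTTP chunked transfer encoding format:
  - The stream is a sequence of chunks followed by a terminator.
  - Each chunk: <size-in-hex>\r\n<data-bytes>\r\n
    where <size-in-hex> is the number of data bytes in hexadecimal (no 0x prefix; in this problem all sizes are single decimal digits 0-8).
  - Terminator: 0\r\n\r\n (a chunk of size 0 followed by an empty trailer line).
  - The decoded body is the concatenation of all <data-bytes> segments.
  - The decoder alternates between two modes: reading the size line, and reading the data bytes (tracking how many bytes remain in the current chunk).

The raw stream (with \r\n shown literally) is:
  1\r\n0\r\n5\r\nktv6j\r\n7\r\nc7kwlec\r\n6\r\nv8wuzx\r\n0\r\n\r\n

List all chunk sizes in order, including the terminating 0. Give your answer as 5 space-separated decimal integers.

Answer: 1 5 7 6 0

Derivation:
Chunk 1: stream[0..1]='1' size=0x1=1, data at stream[3..4]='0' -> body[0..1], body so far='0'
Chunk 2: stream[6..7]='5' size=0x5=5, data at stream[9..14]='ktv6j' -> body[1..6], body so far='0ktv6j'
Chunk 3: stream[16..17]='7' size=0x7=7, data at stream[19..26]='c7kwlec' -> body[6..13], body so far='0ktv6jc7kwlec'
Chunk 4: stream[28..29]='6' size=0x6=6, data at stream[31..37]='v8wuzx' -> body[13..19], body so far='0ktv6jc7kwlecv8wuzx'
Chunk 5: stream[39..40]='0' size=0 (terminator). Final body='0ktv6jc7kwlecv8wuzx' (19 bytes)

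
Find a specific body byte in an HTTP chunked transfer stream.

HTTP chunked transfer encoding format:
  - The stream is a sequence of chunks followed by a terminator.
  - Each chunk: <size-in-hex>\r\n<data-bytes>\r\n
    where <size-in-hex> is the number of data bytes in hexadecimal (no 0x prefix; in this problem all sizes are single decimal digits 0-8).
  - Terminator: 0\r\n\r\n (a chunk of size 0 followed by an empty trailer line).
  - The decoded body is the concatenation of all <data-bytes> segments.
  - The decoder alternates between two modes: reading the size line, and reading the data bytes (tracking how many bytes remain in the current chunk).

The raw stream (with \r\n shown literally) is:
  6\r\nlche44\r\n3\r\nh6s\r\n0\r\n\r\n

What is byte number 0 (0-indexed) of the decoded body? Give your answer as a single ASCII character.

Answer: l

Derivation:
Chunk 1: stream[0..1]='6' size=0x6=6, data at stream[3..9]='lche44' -> body[0..6], body so far='lche44'
Chunk 2: stream[11..12]='3' size=0x3=3, data at stream[14..17]='h6s' -> body[6..9], body so far='lche44h6s'
Chunk 3: stream[19..20]='0' size=0 (terminator). Final body='lche44h6s' (9 bytes)
Body byte 0 = 'l'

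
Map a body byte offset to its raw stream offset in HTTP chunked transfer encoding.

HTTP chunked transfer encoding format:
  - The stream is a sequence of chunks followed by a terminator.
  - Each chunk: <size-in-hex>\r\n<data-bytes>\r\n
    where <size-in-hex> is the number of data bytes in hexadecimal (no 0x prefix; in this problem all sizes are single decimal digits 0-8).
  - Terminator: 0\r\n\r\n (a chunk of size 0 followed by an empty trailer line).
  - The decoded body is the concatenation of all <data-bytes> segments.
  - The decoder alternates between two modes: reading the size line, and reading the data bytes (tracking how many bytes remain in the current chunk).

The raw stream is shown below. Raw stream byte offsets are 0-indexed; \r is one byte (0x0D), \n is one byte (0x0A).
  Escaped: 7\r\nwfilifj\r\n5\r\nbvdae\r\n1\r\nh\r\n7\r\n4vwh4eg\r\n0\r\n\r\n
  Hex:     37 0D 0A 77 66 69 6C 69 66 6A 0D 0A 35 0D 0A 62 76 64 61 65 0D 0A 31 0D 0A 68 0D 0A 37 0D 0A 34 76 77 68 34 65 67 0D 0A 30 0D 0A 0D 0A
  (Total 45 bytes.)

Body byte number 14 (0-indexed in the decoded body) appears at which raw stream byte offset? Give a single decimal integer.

Chunk 1: stream[0..1]='7' size=0x7=7, data at stream[3..10]='wfilifj' -> body[0..7], body so far='wfilifj'
Chunk 2: stream[12..13]='5' size=0x5=5, data at stream[15..20]='bvdae' -> body[7..12], body so far='wfilifjbvdae'
Chunk 3: stream[22..23]='1' size=0x1=1, data at stream[25..26]='h' -> body[12..13], body so far='wfilifjbvdaeh'
Chunk 4: stream[28..29]='7' size=0x7=7, data at stream[31..38]='4vwh4eg' -> body[13..20], body so far='wfilifjbvdaeh4vwh4eg'
Chunk 5: stream[40..41]='0' size=0 (terminator). Final body='wfilifjbvdaeh4vwh4eg' (20 bytes)
Body byte 14 at stream offset 32

Answer: 32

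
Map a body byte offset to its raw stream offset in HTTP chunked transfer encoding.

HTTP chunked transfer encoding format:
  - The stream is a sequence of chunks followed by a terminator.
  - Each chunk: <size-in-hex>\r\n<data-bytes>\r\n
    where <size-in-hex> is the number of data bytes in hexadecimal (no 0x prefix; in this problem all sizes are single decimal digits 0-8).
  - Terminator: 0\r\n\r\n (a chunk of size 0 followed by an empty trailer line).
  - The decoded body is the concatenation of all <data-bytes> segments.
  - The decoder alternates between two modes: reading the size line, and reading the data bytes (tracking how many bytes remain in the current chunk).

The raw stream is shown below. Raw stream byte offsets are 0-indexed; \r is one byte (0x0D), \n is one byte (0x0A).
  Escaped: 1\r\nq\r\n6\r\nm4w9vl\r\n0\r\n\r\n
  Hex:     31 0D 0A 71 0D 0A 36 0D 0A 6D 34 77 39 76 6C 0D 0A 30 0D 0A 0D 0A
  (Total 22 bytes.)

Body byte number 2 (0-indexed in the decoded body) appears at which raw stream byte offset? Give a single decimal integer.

Answer: 10

Derivation:
Chunk 1: stream[0..1]='1' size=0x1=1, data at stream[3..4]='q' -> body[0..1], body so far='q'
Chunk 2: stream[6..7]='6' size=0x6=6, data at stream[9..15]='m4w9vl' -> body[1..7], body so far='qm4w9vl'
Chunk 3: stream[17..18]='0' size=0 (terminator). Final body='qm4w9vl' (7 bytes)
Body byte 2 at stream offset 10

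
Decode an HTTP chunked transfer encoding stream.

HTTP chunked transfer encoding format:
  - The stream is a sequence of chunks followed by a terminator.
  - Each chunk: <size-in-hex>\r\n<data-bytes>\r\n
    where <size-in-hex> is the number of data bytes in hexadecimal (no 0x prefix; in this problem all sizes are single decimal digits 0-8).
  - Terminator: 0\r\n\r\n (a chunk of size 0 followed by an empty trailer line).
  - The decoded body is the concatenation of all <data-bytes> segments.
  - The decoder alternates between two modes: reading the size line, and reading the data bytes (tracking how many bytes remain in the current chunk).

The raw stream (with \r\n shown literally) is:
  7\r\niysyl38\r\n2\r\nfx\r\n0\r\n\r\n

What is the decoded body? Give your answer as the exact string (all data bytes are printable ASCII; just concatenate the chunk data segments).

Chunk 1: stream[0..1]='7' size=0x7=7, data at stream[3..10]='iysyl38' -> body[0..7], body so far='iysyl38'
Chunk 2: stream[12..13]='2' size=0x2=2, data at stream[15..17]='fx' -> body[7..9], body so far='iysyl38fx'
Chunk 3: stream[19..20]='0' size=0 (terminator). Final body='iysyl38fx' (9 bytes)

Answer: iysyl38fx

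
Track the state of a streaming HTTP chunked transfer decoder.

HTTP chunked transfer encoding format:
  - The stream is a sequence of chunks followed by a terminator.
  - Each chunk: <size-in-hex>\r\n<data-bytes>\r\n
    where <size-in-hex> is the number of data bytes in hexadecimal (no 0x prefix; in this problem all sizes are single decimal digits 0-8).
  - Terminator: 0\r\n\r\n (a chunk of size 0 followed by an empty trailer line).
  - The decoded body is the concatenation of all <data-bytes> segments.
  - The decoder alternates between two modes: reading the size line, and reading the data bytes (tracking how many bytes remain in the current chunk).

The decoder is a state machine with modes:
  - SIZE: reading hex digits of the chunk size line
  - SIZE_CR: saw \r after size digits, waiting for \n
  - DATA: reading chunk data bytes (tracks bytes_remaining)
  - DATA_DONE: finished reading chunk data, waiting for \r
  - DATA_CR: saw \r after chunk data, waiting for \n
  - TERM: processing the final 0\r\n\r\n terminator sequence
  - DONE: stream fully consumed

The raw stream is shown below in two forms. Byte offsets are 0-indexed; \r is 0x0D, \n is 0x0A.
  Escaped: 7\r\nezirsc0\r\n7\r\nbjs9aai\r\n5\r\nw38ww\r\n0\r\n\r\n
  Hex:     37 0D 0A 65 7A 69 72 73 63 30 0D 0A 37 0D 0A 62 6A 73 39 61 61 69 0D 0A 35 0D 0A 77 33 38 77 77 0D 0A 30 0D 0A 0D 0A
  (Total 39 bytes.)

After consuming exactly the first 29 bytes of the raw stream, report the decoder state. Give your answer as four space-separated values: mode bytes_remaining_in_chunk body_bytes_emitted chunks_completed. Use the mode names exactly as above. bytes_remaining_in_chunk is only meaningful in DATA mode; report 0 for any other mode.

Byte 0 = '7': mode=SIZE remaining=0 emitted=0 chunks_done=0
Byte 1 = 0x0D: mode=SIZE_CR remaining=0 emitted=0 chunks_done=0
Byte 2 = 0x0A: mode=DATA remaining=7 emitted=0 chunks_done=0
Byte 3 = 'e': mode=DATA remaining=6 emitted=1 chunks_done=0
Byte 4 = 'z': mode=DATA remaining=5 emitted=2 chunks_done=0
Byte 5 = 'i': mode=DATA remaining=4 emitted=3 chunks_done=0
Byte 6 = 'r': mode=DATA remaining=3 emitted=4 chunks_done=0
Byte 7 = 's': mode=DATA remaining=2 emitted=5 chunks_done=0
Byte 8 = 'c': mode=DATA remaining=1 emitted=6 chunks_done=0
Byte 9 = '0': mode=DATA_DONE remaining=0 emitted=7 chunks_done=0
Byte 10 = 0x0D: mode=DATA_CR remaining=0 emitted=7 chunks_done=0
Byte 11 = 0x0A: mode=SIZE remaining=0 emitted=7 chunks_done=1
Byte 12 = '7': mode=SIZE remaining=0 emitted=7 chunks_done=1
Byte 13 = 0x0D: mode=SIZE_CR remaining=0 emitted=7 chunks_done=1
Byte 14 = 0x0A: mode=DATA remaining=7 emitted=7 chunks_done=1
Byte 15 = 'b': mode=DATA remaining=6 emitted=8 chunks_done=1
Byte 16 = 'j': mode=DATA remaining=5 emitted=9 chunks_done=1
Byte 17 = 's': mode=DATA remaining=4 emitted=10 chunks_done=1
Byte 18 = '9': mode=DATA remaining=3 emitted=11 chunks_done=1
Byte 19 = 'a': mode=DATA remaining=2 emitted=12 chunks_done=1
Byte 20 = 'a': mode=DATA remaining=1 emitted=13 chunks_done=1
Byte 21 = 'i': mode=DATA_DONE remaining=0 emitted=14 chunks_done=1
Byte 22 = 0x0D: mode=DATA_CR remaining=0 emitted=14 chunks_done=1
Byte 23 = 0x0A: mode=SIZE remaining=0 emitted=14 chunks_done=2
Byte 24 = '5': mode=SIZE remaining=0 emitted=14 chunks_done=2
Byte 25 = 0x0D: mode=SIZE_CR remaining=0 emitted=14 chunks_done=2
Byte 26 = 0x0A: mode=DATA remaining=5 emitted=14 chunks_done=2
Byte 27 = 'w': mode=DATA remaining=4 emitted=15 chunks_done=2
Byte 28 = '3': mode=DATA remaining=3 emitted=16 chunks_done=2

Answer: DATA 3 16 2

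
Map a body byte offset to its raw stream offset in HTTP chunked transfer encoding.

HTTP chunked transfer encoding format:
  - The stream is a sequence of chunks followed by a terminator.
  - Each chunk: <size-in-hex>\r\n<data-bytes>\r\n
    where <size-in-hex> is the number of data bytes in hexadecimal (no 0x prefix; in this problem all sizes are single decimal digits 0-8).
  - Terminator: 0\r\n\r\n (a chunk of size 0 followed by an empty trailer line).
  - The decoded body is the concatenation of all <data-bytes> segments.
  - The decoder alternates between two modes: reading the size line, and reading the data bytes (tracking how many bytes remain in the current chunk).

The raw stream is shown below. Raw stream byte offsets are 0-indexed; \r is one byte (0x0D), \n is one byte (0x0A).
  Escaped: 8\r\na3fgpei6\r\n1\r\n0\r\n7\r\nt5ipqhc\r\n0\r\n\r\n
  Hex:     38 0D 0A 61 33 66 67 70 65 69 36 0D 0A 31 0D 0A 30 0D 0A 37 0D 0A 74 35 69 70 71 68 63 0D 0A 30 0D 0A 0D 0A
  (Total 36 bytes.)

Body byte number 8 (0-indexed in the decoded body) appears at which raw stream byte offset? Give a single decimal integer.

Answer: 16

Derivation:
Chunk 1: stream[0..1]='8' size=0x8=8, data at stream[3..11]='a3fgpei6' -> body[0..8], body so far='a3fgpei6'
Chunk 2: stream[13..14]='1' size=0x1=1, data at stream[16..17]='0' -> body[8..9], body so far='a3fgpei60'
Chunk 3: stream[19..20]='7' size=0x7=7, data at stream[22..29]='t5ipqhc' -> body[9..16], body so far='a3fgpei60t5ipqhc'
Chunk 4: stream[31..32]='0' size=0 (terminator). Final body='a3fgpei60t5ipqhc' (16 bytes)
Body byte 8 at stream offset 16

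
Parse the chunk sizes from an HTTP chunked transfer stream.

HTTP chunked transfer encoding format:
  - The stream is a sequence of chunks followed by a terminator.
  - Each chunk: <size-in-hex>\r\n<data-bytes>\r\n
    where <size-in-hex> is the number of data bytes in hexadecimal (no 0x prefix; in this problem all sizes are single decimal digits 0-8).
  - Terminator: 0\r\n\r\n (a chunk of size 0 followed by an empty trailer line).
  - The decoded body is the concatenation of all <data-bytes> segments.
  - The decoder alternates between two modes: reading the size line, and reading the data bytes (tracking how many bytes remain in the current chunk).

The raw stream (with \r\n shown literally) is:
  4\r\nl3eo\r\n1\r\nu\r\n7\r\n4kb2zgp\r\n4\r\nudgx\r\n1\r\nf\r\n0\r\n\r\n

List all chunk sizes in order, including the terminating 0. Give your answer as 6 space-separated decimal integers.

Answer: 4 1 7 4 1 0

Derivation:
Chunk 1: stream[0..1]='4' size=0x4=4, data at stream[3..7]='l3eo' -> body[0..4], body so far='l3eo'
Chunk 2: stream[9..10]='1' size=0x1=1, data at stream[12..13]='u' -> body[4..5], body so far='l3eou'
Chunk 3: stream[15..16]='7' size=0x7=7, data at stream[18..25]='4kb2zgp' -> body[5..12], body so far='l3eou4kb2zgp'
Chunk 4: stream[27..28]='4' size=0x4=4, data at stream[30..34]='udgx' -> body[12..16], body so far='l3eou4kb2zgpudgx'
Chunk 5: stream[36..37]='1' size=0x1=1, data at stream[39..40]='f' -> body[16..17], body so far='l3eou4kb2zgpudgxf'
Chunk 6: stream[42..43]='0' size=0 (terminator). Final body='l3eou4kb2zgpudgxf' (17 bytes)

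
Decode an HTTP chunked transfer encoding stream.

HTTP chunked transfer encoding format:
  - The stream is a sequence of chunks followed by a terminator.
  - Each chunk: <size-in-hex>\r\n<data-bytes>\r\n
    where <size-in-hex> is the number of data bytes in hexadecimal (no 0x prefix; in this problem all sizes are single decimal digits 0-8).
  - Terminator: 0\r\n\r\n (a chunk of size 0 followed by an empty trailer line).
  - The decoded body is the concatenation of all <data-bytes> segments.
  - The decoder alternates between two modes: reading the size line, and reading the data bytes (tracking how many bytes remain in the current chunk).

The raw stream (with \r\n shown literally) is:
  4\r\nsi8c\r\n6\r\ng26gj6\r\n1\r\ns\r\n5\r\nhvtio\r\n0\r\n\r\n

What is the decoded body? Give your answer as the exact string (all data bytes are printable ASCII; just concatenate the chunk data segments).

Chunk 1: stream[0..1]='4' size=0x4=4, data at stream[3..7]='si8c' -> body[0..4], body so far='si8c'
Chunk 2: stream[9..10]='6' size=0x6=6, data at stream[12..18]='g26gj6' -> body[4..10], body so far='si8cg26gj6'
Chunk 3: stream[20..21]='1' size=0x1=1, data at stream[23..24]='s' -> body[10..11], body so far='si8cg26gj6s'
Chunk 4: stream[26..27]='5' size=0x5=5, data at stream[29..34]='hvtio' -> body[11..16], body so far='si8cg26gj6shvtio'
Chunk 5: stream[36..37]='0' size=0 (terminator). Final body='si8cg26gj6shvtio' (16 bytes)

Answer: si8cg26gj6shvtio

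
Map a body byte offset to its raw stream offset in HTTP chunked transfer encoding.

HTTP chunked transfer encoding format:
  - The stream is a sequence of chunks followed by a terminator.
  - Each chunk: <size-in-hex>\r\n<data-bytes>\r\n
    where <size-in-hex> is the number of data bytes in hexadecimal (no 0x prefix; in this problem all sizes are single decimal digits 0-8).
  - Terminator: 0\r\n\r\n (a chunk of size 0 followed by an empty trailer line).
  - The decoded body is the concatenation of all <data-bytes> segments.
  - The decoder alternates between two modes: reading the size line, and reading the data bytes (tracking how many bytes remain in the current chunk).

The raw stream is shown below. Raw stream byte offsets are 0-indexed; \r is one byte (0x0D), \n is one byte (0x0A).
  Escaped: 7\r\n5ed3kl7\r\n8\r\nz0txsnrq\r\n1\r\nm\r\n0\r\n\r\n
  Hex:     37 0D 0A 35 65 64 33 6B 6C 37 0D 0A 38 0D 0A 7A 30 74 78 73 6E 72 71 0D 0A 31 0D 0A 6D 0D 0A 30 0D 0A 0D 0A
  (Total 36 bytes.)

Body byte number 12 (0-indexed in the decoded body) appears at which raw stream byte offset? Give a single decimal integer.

Chunk 1: stream[0..1]='7' size=0x7=7, data at stream[3..10]='5ed3kl7' -> body[0..7], body so far='5ed3kl7'
Chunk 2: stream[12..13]='8' size=0x8=8, data at stream[15..23]='z0txsnrq' -> body[7..15], body so far='5ed3kl7z0txsnrq'
Chunk 3: stream[25..26]='1' size=0x1=1, data at stream[28..29]='m' -> body[15..16], body so far='5ed3kl7z0txsnrqm'
Chunk 4: stream[31..32]='0' size=0 (terminator). Final body='5ed3kl7z0txsnrqm' (16 bytes)
Body byte 12 at stream offset 20

Answer: 20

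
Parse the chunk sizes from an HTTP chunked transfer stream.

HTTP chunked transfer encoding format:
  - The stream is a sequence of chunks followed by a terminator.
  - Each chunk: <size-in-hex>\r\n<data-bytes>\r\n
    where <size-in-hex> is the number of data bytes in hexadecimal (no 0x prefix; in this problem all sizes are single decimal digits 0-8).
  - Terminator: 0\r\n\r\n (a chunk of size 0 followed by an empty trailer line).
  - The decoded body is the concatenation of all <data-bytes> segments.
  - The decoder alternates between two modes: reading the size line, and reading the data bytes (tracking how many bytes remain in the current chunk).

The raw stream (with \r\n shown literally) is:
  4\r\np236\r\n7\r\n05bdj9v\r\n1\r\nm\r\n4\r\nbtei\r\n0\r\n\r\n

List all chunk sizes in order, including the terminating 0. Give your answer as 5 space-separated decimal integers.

Answer: 4 7 1 4 0

Derivation:
Chunk 1: stream[0..1]='4' size=0x4=4, data at stream[3..7]='p236' -> body[0..4], body so far='p236'
Chunk 2: stream[9..10]='7' size=0x7=7, data at stream[12..19]='05bdj9v' -> body[4..11], body so far='p23605bdj9v'
Chunk 3: stream[21..22]='1' size=0x1=1, data at stream[24..25]='m' -> body[11..12], body so far='p23605bdj9vm'
Chunk 4: stream[27..28]='4' size=0x4=4, data at stream[30..34]='btei' -> body[12..16], body so far='p23605bdj9vmbtei'
Chunk 5: stream[36..37]='0' size=0 (terminator). Final body='p23605bdj9vmbtei' (16 bytes)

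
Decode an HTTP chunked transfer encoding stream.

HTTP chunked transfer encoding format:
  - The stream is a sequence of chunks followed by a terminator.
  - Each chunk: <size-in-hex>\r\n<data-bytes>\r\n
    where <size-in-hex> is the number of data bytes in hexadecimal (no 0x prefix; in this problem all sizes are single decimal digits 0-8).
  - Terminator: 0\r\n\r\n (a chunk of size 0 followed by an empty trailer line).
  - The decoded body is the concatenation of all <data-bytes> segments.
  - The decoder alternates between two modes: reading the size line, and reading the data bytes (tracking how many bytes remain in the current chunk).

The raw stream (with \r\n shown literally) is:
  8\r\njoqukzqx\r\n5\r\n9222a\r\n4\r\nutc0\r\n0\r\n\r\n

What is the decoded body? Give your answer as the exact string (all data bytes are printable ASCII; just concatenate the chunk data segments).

Chunk 1: stream[0..1]='8' size=0x8=8, data at stream[3..11]='joqukzqx' -> body[0..8], body so far='joqukzqx'
Chunk 2: stream[13..14]='5' size=0x5=5, data at stream[16..21]='9222a' -> body[8..13], body so far='joqukzqx9222a'
Chunk 3: stream[23..24]='4' size=0x4=4, data at stream[26..30]='utc0' -> body[13..17], body so far='joqukzqx9222autc0'
Chunk 4: stream[32..33]='0' size=0 (terminator). Final body='joqukzqx9222autc0' (17 bytes)

Answer: joqukzqx9222autc0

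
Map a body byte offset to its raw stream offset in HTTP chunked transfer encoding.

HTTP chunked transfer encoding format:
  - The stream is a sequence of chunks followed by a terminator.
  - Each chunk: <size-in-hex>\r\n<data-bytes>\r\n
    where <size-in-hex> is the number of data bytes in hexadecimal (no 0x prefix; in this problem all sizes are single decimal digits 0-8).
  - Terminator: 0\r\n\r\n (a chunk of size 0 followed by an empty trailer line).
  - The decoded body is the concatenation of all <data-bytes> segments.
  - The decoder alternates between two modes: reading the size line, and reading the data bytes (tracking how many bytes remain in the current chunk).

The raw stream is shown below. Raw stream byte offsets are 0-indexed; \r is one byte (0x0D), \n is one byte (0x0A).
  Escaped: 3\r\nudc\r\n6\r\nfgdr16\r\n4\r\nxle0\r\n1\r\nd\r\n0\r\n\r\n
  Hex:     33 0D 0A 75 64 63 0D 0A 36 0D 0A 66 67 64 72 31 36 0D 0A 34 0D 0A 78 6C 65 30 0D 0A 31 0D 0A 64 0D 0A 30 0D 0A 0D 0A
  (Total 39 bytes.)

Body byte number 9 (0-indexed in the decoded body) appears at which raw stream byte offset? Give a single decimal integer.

Answer: 22

Derivation:
Chunk 1: stream[0..1]='3' size=0x3=3, data at stream[3..6]='udc' -> body[0..3], body so far='udc'
Chunk 2: stream[8..9]='6' size=0x6=6, data at stream[11..17]='fgdr16' -> body[3..9], body so far='udcfgdr16'
Chunk 3: stream[19..20]='4' size=0x4=4, data at stream[22..26]='xle0' -> body[9..13], body so far='udcfgdr16xle0'
Chunk 4: stream[28..29]='1' size=0x1=1, data at stream[31..32]='d' -> body[13..14], body so far='udcfgdr16xle0d'
Chunk 5: stream[34..35]='0' size=0 (terminator). Final body='udcfgdr16xle0d' (14 bytes)
Body byte 9 at stream offset 22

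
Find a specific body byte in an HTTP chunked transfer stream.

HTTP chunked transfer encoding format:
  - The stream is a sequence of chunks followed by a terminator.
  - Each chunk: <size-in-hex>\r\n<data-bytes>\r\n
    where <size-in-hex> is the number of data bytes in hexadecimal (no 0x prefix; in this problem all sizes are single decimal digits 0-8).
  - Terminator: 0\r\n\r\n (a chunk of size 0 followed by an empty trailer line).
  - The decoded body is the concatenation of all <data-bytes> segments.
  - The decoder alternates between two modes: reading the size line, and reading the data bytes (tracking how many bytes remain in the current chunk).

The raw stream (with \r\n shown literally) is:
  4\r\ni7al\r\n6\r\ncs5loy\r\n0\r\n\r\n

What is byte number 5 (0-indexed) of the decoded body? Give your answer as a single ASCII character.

Chunk 1: stream[0..1]='4' size=0x4=4, data at stream[3..7]='i7al' -> body[0..4], body so far='i7al'
Chunk 2: stream[9..10]='6' size=0x6=6, data at stream[12..18]='cs5loy' -> body[4..10], body so far='i7alcs5loy'
Chunk 3: stream[20..21]='0' size=0 (terminator). Final body='i7alcs5loy' (10 bytes)
Body byte 5 = 's'

Answer: s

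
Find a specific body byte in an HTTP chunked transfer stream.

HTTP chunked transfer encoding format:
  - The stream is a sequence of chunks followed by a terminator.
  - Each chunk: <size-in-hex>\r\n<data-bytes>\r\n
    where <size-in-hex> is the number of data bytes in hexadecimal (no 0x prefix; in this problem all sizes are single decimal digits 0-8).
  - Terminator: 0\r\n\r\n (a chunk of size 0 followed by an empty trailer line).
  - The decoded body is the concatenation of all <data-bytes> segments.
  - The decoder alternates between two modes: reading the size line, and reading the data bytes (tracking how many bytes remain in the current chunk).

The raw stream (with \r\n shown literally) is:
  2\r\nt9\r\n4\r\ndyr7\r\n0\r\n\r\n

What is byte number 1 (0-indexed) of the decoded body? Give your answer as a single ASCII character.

Answer: 9

Derivation:
Chunk 1: stream[0..1]='2' size=0x2=2, data at stream[3..5]='t9' -> body[0..2], body so far='t9'
Chunk 2: stream[7..8]='4' size=0x4=4, data at stream[10..14]='dyr7' -> body[2..6], body so far='t9dyr7'
Chunk 3: stream[16..17]='0' size=0 (terminator). Final body='t9dyr7' (6 bytes)
Body byte 1 = '9'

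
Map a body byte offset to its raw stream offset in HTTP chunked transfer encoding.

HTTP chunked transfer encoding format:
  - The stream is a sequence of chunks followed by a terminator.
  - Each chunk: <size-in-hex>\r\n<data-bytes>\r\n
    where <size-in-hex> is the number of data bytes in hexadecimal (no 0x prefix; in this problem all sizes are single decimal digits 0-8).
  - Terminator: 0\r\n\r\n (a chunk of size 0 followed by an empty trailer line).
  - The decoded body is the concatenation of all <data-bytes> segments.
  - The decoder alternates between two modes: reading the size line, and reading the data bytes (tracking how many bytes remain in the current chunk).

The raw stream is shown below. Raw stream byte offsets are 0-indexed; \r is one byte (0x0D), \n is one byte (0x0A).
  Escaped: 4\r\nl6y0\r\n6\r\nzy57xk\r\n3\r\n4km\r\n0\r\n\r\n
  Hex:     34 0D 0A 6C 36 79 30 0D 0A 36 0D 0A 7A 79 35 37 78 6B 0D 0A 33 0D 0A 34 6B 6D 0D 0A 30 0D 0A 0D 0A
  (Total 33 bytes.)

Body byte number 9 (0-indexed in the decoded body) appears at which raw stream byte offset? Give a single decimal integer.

Answer: 17

Derivation:
Chunk 1: stream[0..1]='4' size=0x4=4, data at stream[3..7]='l6y0' -> body[0..4], body so far='l6y0'
Chunk 2: stream[9..10]='6' size=0x6=6, data at stream[12..18]='zy57xk' -> body[4..10], body so far='l6y0zy57xk'
Chunk 3: stream[20..21]='3' size=0x3=3, data at stream[23..26]='4km' -> body[10..13], body so far='l6y0zy57xk4km'
Chunk 4: stream[28..29]='0' size=0 (terminator). Final body='l6y0zy57xk4km' (13 bytes)
Body byte 9 at stream offset 17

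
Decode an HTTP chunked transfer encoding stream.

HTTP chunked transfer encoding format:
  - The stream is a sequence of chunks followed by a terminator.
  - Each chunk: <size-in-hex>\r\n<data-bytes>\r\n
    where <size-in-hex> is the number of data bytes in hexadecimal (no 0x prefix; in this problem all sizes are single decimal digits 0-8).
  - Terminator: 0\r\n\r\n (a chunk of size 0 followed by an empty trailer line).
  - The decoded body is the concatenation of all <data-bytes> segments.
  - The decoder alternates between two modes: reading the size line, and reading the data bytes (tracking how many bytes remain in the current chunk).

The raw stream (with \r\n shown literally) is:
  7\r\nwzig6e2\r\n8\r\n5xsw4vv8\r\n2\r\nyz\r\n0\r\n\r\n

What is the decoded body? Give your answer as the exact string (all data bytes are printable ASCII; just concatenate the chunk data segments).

Answer: wzig6e25xsw4vv8yz

Derivation:
Chunk 1: stream[0..1]='7' size=0x7=7, data at stream[3..10]='wzig6e2' -> body[0..7], body so far='wzig6e2'
Chunk 2: stream[12..13]='8' size=0x8=8, data at stream[15..23]='5xsw4vv8' -> body[7..15], body so far='wzig6e25xsw4vv8'
Chunk 3: stream[25..26]='2' size=0x2=2, data at stream[28..30]='yz' -> body[15..17], body so far='wzig6e25xsw4vv8yz'
Chunk 4: stream[32..33]='0' size=0 (terminator). Final body='wzig6e25xsw4vv8yz' (17 bytes)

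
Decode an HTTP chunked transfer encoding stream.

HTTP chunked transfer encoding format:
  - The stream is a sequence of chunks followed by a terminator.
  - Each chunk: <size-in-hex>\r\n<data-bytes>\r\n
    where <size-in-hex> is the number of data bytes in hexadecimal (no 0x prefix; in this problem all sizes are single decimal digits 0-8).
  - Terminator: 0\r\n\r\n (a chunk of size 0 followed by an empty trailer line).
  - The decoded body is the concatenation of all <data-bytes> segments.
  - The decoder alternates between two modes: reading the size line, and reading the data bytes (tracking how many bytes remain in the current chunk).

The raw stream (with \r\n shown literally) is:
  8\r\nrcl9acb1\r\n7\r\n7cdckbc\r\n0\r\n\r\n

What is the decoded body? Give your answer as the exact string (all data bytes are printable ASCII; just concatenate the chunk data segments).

Answer: rcl9acb17cdckbc

Derivation:
Chunk 1: stream[0..1]='8' size=0x8=8, data at stream[3..11]='rcl9acb1' -> body[0..8], body so far='rcl9acb1'
Chunk 2: stream[13..14]='7' size=0x7=7, data at stream[16..23]='7cdckbc' -> body[8..15], body so far='rcl9acb17cdckbc'
Chunk 3: stream[25..26]='0' size=0 (terminator). Final body='rcl9acb17cdckbc' (15 bytes)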